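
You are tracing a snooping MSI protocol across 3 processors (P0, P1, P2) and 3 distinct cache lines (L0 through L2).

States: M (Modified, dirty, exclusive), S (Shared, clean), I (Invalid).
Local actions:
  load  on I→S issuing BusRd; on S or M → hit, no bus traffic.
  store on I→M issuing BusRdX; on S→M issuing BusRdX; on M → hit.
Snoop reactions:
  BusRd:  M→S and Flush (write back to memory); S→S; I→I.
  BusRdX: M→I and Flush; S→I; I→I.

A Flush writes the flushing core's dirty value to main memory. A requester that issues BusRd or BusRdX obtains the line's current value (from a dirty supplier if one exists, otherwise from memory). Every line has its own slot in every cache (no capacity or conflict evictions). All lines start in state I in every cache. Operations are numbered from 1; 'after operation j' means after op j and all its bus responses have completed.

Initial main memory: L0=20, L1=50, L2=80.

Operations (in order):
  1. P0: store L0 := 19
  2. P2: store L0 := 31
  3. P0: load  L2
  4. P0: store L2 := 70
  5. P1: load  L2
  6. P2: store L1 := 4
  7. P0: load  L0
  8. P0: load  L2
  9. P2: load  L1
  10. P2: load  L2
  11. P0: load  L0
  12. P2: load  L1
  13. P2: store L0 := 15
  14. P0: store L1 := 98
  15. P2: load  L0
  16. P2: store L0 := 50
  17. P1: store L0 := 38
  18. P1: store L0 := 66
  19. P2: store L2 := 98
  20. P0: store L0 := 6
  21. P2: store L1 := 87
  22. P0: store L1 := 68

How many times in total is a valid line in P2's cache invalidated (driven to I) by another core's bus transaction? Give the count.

invalidations = 3

  op1 P0: store L0 := 19 → M/I/I on L0; bus BusRdX; mem=20
  op2 P2: store L0 := 31 → I/I/M on L0; bus BusRdX Flush; mem=19
  op3 P0: load  L2 → S/I/I on L2; bus BusRd; mem=80
  op4 P0: store L2 := 70 → M/I/I on L2; bus BusRdX; mem=80
  op5 P1: load  L2 → S/S/I on L2; bus BusRd Flush; mem=70
  op6 P2: store L1 := 4 → I/I/M on L1; bus BusRdX; mem=50
  op7 P0: load  L0 → S/I/S on L0; bus BusRd Flush; mem=31
  op8 P0: load  L2 → S/S/I on L2; bus (none); mem=70
  op9 P2: load  L1 → I/I/M on L1; bus (none); mem=50
  op10 P2: load  L2 → S/S/S on L2; bus BusRd; mem=70
  op11 P0: load  L0 → S/I/S on L0; bus (none); mem=31
  op12 P2: load  L1 → I/I/M on L1; bus (none); mem=50
  op13 P2: store L0 := 15 → I/I/M on L0; bus BusRdX; mem=31
  op14 P0: store L1 := 98 → M/I/I on L1; bus BusRdX Flush; mem=4
  op15 P2: load  L0 → I/I/M on L0; bus (none); mem=31
  op16 P2: store L0 := 50 → I/I/M on L0; bus (none); mem=31
  op17 P1: store L0 := 38 → I/M/I on L0; bus BusRdX Flush; mem=50
  op18 P1: store L0 := 66 → I/M/I on L0; bus (none); mem=50
  op19 P2: store L2 := 98 → I/I/M on L2; bus BusRdX; mem=70
  op20 P0: store L0 := 6 → M/I/I on L0; bus BusRdX Flush; mem=66
  op21 P2: store L1 := 87 → I/I/M on L1; bus BusRdX Flush; mem=98
  op22 P0: store L1 := 68 → M/I/I on L1; bus BusRdX Flush; mem=87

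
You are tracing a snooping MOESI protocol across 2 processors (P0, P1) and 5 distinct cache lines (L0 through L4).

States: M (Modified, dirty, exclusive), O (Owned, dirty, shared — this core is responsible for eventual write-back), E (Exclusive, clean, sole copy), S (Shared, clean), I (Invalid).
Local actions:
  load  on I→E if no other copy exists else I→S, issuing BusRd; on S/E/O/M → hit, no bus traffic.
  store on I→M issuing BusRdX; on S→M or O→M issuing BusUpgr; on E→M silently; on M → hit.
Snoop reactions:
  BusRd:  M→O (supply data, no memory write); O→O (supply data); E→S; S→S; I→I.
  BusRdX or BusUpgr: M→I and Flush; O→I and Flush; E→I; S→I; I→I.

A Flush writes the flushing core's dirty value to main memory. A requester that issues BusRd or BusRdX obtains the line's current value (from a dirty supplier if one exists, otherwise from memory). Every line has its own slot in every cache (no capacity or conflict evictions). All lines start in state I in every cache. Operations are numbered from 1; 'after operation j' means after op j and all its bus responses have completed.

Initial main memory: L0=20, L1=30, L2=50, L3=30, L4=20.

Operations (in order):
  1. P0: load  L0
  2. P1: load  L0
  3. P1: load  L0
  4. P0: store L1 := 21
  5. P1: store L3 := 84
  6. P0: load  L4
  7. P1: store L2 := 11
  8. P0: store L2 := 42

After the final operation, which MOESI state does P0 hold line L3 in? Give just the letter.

1. P0: load  L0  bus=[BusRd]  L0: P0=E P1=I  mem[L0]=20
2. P1: load  L0  bus=[BusRd]  L0: P0=S P1=S  mem[L0]=20
3. P1: load  L0  bus=[-]  L0: P0=S P1=S  mem[L0]=20
4. P0: store L1 := 21  bus=[BusRdX]  L1: P0=M P1=I  mem[L1]=30
5. P1: store L3 := 84  bus=[BusRdX]  L3: P0=I P1=M  mem[L3]=30
6. P0: load  L4  bus=[BusRd]  L4: P0=E P1=I  mem[L4]=20
7. P1: store L2 := 11  bus=[BusRdX]  L2: P0=I P1=M  mem[L2]=50
8. P0: store L2 := 42  bus=[BusRdX,Flush]  L2: P0=M P1=I  mem[L2]=11

state = I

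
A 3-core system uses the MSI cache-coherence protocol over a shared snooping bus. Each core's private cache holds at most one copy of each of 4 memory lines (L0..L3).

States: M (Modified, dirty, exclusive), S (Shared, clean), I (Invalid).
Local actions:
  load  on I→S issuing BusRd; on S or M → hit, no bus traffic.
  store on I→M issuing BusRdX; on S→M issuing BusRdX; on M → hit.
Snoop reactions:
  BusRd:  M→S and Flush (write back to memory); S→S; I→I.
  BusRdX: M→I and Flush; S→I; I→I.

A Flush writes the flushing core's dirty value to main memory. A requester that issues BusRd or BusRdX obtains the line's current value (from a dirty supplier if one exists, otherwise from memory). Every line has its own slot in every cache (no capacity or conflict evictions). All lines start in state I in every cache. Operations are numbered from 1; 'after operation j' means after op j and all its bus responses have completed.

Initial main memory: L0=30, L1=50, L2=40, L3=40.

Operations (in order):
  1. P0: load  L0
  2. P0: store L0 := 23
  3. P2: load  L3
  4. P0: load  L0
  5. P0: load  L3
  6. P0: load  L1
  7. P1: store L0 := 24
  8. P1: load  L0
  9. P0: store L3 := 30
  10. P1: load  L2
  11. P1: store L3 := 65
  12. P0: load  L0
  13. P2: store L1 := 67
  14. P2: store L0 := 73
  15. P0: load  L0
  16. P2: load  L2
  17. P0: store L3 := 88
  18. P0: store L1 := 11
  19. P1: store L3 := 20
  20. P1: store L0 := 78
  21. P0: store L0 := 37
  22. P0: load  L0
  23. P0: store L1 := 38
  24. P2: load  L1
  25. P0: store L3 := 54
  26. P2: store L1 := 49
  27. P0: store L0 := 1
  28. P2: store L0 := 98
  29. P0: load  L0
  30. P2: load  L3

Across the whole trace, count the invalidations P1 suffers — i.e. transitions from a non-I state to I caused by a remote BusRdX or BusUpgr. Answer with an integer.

invalidations = 4

  op1 P0: load  L0 → S/I/I on L0; bus BusRd; mem=30
  op2 P0: store L0 := 23 → M/I/I on L0; bus BusRdX; mem=30
  op3 P2: load  L3 → I/I/S on L3; bus BusRd; mem=40
  op4 P0: load  L0 → M/I/I on L0; bus (none); mem=30
  op5 P0: load  L3 → S/I/S on L3; bus BusRd; mem=40
  op6 P0: load  L1 → S/I/I on L1; bus BusRd; mem=50
  op7 P1: store L0 := 24 → I/M/I on L0; bus BusRdX Flush; mem=23
  op8 P1: load  L0 → I/M/I on L0; bus (none); mem=23
  op9 P0: store L3 := 30 → M/I/I on L3; bus BusRdX; mem=40
  op10 P1: load  L2 → I/S/I on L2; bus BusRd; mem=40
  op11 P1: store L3 := 65 → I/M/I on L3; bus BusRdX Flush; mem=30
  op12 P0: load  L0 → S/S/I on L0; bus BusRd Flush; mem=24
  op13 P2: store L1 := 67 → I/I/M on L1; bus BusRdX; mem=50
  op14 P2: store L0 := 73 → I/I/M on L0; bus BusRdX; mem=24
  op15 P0: load  L0 → S/I/S on L0; bus BusRd Flush; mem=73
  op16 P2: load  L2 → I/S/S on L2; bus BusRd; mem=40
  op17 P0: store L3 := 88 → M/I/I on L3; bus BusRdX Flush; mem=65
  op18 P0: store L1 := 11 → M/I/I on L1; bus BusRdX Flush; mem=67
  op19 P1: store L3 := 20 → I/M/I on L3; bus BusRdX Flush; mem=88
  op20 P1: store L0 := 78 → I/M/I on L0; bus BusRdX; mem=73
  op21 P0: store L0 := 37 → M/I/I on L0; bus BusRdX Flush; mem=78
  op22 P0: load  L0 → M/I/I on L0; bus (none); mem=78
  op23 P0: store L1 := 38 → M/I/I on L1; bus (none); mem=67
  op24 P2: load  L1 → S/I/S on L1; bus BusRd Flush; mem=38
  op25 P0: store L3 := 54 → M/I/I on L3; bus BusRdX Flush; mem=20
  op26 P2: store L1 := 49 → I/I/M on L1; bus BusRdX; mem=38
  op27 P0: store L0 := 1 → M/I/I on L0; bus (none); mem=78
  op28 P2: store L0 := 98 → I/I/M on L0; bus BusRdX Flush; mem=1
  op29 P0: load  L0 → S/I/S on L0; bus BusRd Flush; mem=98
  op30 P2: load  L3 → S/I/S on L3; bus BusRd Flush; mem=54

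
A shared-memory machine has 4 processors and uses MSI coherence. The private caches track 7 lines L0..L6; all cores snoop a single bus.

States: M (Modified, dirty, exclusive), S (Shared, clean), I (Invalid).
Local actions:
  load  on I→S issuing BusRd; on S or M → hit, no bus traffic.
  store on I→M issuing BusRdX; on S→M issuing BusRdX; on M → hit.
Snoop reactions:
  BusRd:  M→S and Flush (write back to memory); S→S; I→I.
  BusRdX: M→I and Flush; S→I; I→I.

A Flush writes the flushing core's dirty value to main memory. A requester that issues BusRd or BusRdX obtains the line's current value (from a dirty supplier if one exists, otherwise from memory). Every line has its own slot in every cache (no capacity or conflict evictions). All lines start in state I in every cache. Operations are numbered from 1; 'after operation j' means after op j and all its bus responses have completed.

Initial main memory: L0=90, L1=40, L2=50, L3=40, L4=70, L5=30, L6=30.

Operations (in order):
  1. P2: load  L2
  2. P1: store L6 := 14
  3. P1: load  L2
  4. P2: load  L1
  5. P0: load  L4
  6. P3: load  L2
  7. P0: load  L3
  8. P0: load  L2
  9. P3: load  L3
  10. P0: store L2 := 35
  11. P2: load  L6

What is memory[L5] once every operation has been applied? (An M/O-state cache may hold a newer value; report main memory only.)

  op1 P2: load  L2 → I/I/S/I on L2; bus BusRd; mem=50
  op2 P1: store L6 := 14 → I/M/I/I on L6; bus BusRdX; mem=30
  op3 P1: load  L2 → I/S/S/I on L2; bus BusRd; mem=50
  op4 P2: load  L1 → I/I/S/I on L1; bus BusRd; mem=40
  op5 P0: load  L4 → S/I/I/I on L4; bus BusRd; mem=70
  op6 P3: load  L2 → I/S/S/S on L2; bus BusRd; mem=50
  op7 P0: load  L3 → S/I/I/I on L3; bus BusRd; mem=40
  op8 P0: load  L2 → S/S/S/S on L2; bus BusRd; mem=50
  op9 P3: load  L3 → S/I/I/S on L3; bus BusRd; mem=40
  op10 P0: store L2 := 35 → M/I/I/I on L2; bus BusRdX; mem=50
  op11 P2: load  L6 → I/S/S/I on L6; bus BusRd Flush; mem=14

memory[L5] = 30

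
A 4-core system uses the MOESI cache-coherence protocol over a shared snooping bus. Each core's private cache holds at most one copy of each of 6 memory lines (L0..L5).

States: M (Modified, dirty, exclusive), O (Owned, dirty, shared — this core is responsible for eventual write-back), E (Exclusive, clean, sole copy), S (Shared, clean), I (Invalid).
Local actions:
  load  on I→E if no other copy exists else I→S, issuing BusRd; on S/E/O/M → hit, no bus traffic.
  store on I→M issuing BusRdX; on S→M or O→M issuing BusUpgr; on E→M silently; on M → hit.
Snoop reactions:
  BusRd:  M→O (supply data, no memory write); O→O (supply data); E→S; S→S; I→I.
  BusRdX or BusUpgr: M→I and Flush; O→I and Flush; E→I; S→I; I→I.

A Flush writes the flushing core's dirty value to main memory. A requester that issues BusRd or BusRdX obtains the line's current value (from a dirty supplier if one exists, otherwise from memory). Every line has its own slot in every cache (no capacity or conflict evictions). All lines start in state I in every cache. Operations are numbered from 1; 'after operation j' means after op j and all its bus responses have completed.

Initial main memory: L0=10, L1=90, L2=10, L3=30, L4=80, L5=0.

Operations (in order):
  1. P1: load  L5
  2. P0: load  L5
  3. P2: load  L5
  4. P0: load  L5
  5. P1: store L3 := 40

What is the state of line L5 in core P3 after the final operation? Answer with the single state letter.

1. P1: load  L5  bus=[BusRd]  L5: P0=I P1=E P2=I P3=I  mem[L5]=0
2. P0: load  L5  bus=[BusRd]  L5: P0=S P1=S P2=I P3=I  mem[L5]=0
3. P2: load  L5  bus=[BusRd]  L5: P0=S P1=S P2=S P3=I  mem[L5]=0
4. P0: load  L5  bus=[-]  L5: P0=S P1=S P2=S P3=I  mem[L5]=0
5. P1: store L3 := 40  bus=[BusRdX]  L3: P0=I P1=M P2=I P3=I  mem[L3]=30

state = I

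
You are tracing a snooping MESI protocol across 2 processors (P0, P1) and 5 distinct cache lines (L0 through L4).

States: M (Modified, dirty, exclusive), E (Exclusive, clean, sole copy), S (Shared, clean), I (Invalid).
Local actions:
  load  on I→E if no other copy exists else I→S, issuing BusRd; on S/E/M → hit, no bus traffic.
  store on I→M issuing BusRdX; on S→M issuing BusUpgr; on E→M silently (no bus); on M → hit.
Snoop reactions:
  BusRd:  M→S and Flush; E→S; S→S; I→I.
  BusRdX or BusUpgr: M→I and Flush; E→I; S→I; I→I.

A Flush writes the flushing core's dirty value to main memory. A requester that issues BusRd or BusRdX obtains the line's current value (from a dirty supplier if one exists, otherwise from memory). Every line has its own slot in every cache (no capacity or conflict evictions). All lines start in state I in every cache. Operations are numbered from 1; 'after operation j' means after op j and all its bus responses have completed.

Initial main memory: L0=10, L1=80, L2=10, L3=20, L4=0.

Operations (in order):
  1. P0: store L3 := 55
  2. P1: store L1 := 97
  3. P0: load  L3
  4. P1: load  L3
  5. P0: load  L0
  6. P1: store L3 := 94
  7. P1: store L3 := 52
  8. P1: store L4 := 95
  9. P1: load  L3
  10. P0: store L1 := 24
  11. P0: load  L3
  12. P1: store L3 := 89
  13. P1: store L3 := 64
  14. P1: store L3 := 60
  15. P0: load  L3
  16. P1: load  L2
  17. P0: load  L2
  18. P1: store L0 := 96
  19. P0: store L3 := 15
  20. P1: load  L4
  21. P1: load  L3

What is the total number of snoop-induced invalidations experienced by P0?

[1] P0: store L3 := 55 | P0:M(55), P1:I | bus: BusRdX
[2] P1: store L1 := 97 | P0:I, P1:M(97) | bus: BusRdX
[3] P0: load  L3 | P0:M(55), P1:I | bus: none
[4] P1: load  L3 | P0:S(55), P1:S(55) | bus: BusRd,Flush
[5] P0: load  L0 | P0:E(10), P1:I | bus: BusRd
[6] P1: store L3 := 94 | P0:I, P1:M(94) | bus: BusUpgr
[7] P1: store L3 := 52 | P0:I, P1:M(52) | bus: none
[8] P1: store L4 := 95 | P0:I, P1:M(95) | bus: BusRdX
[9] P1: load  L3 | P0:I, P1:M(52) | bus: none
[10] P0: store L1 := 24 | P0:M(24), P1:I | bus: BusRdX,Flush
[11] P0: load  L3 | P0:S(52), P1:S(52) | bus: BusRd,Flush
[12] P1: store L3 := 89 | P0:I, P1:M(89) | bus: BusUpgr
[13] P1: store L3 := 64 | P0:I, P1:M(64) | bus: none
[14] P1: store L3 := 60 | P0:I, P1:M(60) | bus: none
[15] P0: load  L3 | P0:S(60), P1:S(60) | bus: BusRd,Flush
[16] P1: load  L2 | P0:I, P1:E(10) | bus: BusRd
[17] P0: load  L2 | P0:S(10), P1:S(10) | bus: BusRd
[18] P1: store L0 := 96 | P0:I, P1:M(96) | bus: BusRdX
[19] P0: store L3 := 15 | P0:M(15), P1:I | bus: BusUpgr
[20] P1: load  L4 | P0:I, P1:M(95) | bus: none
[21] P1: load  L3 | P0:S(15), P1:S(15) | bus: BusRd,Flush

invalidations = 3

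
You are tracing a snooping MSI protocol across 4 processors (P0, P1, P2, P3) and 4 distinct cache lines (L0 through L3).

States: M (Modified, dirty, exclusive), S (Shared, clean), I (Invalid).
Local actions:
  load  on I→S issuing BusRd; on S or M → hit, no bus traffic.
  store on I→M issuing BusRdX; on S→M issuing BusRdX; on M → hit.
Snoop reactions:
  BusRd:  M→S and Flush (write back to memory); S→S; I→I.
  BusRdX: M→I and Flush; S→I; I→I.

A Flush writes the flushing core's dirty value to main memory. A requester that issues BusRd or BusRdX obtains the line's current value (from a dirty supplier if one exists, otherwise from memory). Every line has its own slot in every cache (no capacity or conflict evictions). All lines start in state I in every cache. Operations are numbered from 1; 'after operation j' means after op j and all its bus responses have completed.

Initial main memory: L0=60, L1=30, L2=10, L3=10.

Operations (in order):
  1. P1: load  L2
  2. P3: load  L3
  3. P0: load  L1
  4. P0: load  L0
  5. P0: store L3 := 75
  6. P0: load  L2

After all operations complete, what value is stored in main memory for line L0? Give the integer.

memory[L0] = 60

step 1: P1: load  L2  ⟶  ISII  (L2)  txn=BusRd  M[L2]=10
step 2: P3: load  L3  ⟶  IIIS  (L3)  txn=BusRd  M[L3]=10
step 3: P0: load  L1  ⟶  SIII  (L1)  txn=BusRd  M[L1]=30
step 4: P0: load  L0  ⟶  SIII  (L0)  txn=BusRd  M[L0]=60
step 5: P0: store L3 := 75  ⟶  MIII  (L3)  txn=BusRdX  M[L3]=10
step 6: P0: load  L2  ⟶  SSII  (L2)  txn=BusRd  M[L2]=10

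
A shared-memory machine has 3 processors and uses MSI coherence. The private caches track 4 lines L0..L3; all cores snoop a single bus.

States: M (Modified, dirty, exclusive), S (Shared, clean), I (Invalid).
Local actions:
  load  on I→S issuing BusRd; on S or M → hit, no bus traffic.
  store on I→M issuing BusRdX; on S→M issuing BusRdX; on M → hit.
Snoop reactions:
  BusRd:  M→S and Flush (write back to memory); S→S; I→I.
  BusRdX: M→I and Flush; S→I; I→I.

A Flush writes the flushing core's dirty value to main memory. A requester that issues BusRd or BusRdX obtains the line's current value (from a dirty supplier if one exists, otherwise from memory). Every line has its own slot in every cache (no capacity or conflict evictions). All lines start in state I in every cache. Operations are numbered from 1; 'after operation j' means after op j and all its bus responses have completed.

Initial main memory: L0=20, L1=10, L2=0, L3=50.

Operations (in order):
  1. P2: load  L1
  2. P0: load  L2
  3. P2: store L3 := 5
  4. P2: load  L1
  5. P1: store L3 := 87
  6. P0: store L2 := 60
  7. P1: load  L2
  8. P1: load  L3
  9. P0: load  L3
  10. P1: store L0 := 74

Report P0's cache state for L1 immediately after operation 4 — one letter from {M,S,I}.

[1] P2: load  L1 | P0:I, P1:I, P2:S(10) | bus: BusRd
[2] P0: load  L2 | P0:S(0), P1:I, P2:I | bus: BusRd
[3] P2: store L3 := 5 | P0:I, P1:I, P2:M(5) | bus: BusRdX
[4] P2: load  L1 | P0:I, P1:I, P2:S(10) | bus: none
[5] P1: store L3 := 87 | P0:I, P1:M(87), P2:I | bus: BusRdX,Flush
[6] P0: store L2 := 60 | P0:M(60), P1:I, P2:I | bus: BusRdX
[7] P1: load  L2 | P0:S(60), P1:S(60), P2:I | bus: BusRd,Flush
[8] P1: load  L3 | P0:I, P1:M(87), P2:I | bus: none
[9] P0: load  L3 | P0:S(87), P1:S(87), P2:I | bus: BusRd,Flush
[10] P1: store L0 := 74 | P0:I, P1:M(74), P2:I | bus: BusRdX

state = I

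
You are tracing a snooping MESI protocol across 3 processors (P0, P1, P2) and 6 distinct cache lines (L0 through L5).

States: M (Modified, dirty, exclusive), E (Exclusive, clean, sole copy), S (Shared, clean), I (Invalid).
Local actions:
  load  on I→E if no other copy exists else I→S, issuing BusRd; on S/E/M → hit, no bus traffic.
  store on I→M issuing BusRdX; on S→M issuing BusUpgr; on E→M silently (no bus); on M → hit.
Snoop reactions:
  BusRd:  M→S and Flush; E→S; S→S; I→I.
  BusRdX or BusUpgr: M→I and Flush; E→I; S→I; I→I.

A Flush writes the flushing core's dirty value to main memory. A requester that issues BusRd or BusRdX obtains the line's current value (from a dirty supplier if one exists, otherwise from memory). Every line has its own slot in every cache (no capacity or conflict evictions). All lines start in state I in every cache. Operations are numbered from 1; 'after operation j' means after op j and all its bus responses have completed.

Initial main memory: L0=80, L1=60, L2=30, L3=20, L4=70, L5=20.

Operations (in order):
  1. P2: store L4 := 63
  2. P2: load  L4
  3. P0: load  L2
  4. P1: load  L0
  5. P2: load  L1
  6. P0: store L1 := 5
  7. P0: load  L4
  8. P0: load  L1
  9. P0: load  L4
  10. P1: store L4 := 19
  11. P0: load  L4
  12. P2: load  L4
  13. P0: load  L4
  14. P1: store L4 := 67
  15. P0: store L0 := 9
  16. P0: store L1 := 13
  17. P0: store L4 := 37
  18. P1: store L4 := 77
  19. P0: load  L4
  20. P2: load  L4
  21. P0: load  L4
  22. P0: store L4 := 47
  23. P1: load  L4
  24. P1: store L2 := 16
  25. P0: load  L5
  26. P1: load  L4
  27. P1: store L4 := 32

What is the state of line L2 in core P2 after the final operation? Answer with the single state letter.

state = I

1. P2: store L4 := 63  bus=[BusRdX]  L4: P0=I P1=I P2=M  mem[L4]=70
2. P2: load  L4  bus=[-]  L4: P0=I P1=I P2=M  mem[L4]=70
3. P0: load  L2  bus=[BusRd]  L2: P0=E P1=I P2=I  mem[L2]=30
4. P1: load  L0  bus=[BusRd]  L0: P0=I P1=E P2=I  mem[L0]=80
5. P2: load  L1  bus=[BusRd]  L1: P0=I P1=I P2=E  mem[L1]=60
6. P0: store L1 := 5  bus=[BusRdX]  L1: P0=M P1=I P2=I  mem[L1]=60
7. P0: load  L4  bus=[BusRd,Flush]  L4: P0=S P1=I P2=S  mem[L4]=63
8. P0: load  L1  bus=[-]  L1: P0=M P1=I P2=I  mem[L1]=60
9. P0: load  L4  bus=[-]  L4: P0=S P1=I P2=S  mem[L4]=63
10. P1: store L4 := 19  bus=[BusRdX]  L4: P0=I P1=M P2=I  mem[L4]=63
11. P0: load  L4  bus=[BusRd,Flush]  L4: P0=S P1=S P2=I  mem[L4]=19
12. P2: load  L4  bus=[BusRd]  L4: P0=S P1=S P2=S  mem[L4]=19
13. P0: load  L4  bus=[-]  L4: P0=S P1=S P2=S  mem[L4]=19
14. P1: store L4 := 67  bus=[BusUpgr]  L4: P0=I P1=M P2=I  mem[L4]=19
15. P0: store L0 := 9  bus=[BusRdX]  L0: P0=M P1=I P2=I  mem[L0]=80
16. P0: store L1 := 13  bus=[-]  L1: P0=M P1=I P2=I  mem[L1]=60
17. P0: store L4 := 37  bus=[BusRdX,Flush]  L4: P0=M P1=I P2=I  mem[L4]=67
18. P1: store L4 := 77  bus=[BusRdX,Flush]  L4: P0=I P1=M P2=I  mem[L4]=37
19. P0: load  L4  bus=[BusRd,Flush]  L4: P0=S P1=S P2=I  mem[L4]=77
20. P2: load  L4  bus=[BusRd]  L4: P0=S P1=S P2=S  mem[L4]=77
21. P0: load  L4  bus=[-]  L4: P0=S P1=S P2=S  mem[L4]=77
22. P0: store L4 := 47  bus=[BusUpgr]  L4: P0=M P1=I P2=I  mem[L4]=77
23. P1: load  L4  bus=[BusRd,Flush]  L4: P0=S P1=S P2=I  mem[L4]=47
24. P1: store L2 := 16  bus=[BusRdX]  L2: P0=I P1=M P2=I  mem[L2]=30
25. P0: load  L5  bus=[BusRd]  L5: P0=E P1=I P2=I  mem[L5]=20
26. P1: load  L4  bus=[-]  L4: P0=S P1=S P2=I  mem[L4]=47
27. P1: store L4 := 32  bus=[BusUpgr]  L4: P0=I P1=M P2=I  mem[L4]=47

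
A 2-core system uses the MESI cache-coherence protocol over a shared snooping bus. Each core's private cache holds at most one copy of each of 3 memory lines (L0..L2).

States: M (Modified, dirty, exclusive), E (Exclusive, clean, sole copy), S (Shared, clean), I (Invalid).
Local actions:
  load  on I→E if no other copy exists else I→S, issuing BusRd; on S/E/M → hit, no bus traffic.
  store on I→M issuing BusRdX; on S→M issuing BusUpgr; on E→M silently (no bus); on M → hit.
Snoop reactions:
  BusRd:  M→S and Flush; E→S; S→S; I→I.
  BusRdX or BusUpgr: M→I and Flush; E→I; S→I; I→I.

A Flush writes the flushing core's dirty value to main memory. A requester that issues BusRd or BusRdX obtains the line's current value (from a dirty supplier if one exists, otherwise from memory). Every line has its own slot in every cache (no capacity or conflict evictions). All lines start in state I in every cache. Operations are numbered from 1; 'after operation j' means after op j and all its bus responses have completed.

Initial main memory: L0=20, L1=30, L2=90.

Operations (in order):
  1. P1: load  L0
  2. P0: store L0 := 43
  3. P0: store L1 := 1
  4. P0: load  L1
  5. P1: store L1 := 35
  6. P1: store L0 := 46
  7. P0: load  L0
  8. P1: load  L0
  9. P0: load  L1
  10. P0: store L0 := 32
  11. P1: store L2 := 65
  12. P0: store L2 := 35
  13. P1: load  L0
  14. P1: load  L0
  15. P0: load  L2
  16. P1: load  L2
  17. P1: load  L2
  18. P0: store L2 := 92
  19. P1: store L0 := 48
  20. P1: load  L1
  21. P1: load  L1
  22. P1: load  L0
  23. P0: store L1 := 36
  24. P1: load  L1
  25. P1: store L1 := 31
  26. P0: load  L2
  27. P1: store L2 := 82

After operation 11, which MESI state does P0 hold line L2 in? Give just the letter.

state = I

step 1: P1: load  L0  ⟶  IE  (L0)  txn=BusRd  M[L0]=20
step 2: P0: store L0 := 43  ⟶  MI  (L0)  txn=BusRdX  M[L0]=20
step 3: P0: store L1 := 1  ⟶  MI  (L1)  txn=BusRdX  M[L1]=30
step 4: P0: load  L1  ⟶  MI  (L1)  txn=∅  M[L1]=30
step 5: P1: store L1 := 35  ⟶  IM  (L1)  txn=BusRdX+Flush  M[L1]=1
step 6: P1: store L0 := 46  ⟶  IM  (L0)  txn=BusRdX+Flush  M[L0]=43
step 7: P0: load  L0  ⟶  SS  (L0)  txn=BusRd+Flush  M[L0]=46
step 8: P1: load  L0  ⟶  SS  (L0)  txn=∅  M[L0]=46
step 9: P0: load  L1  ⟶  SS  (L1)  txn=BusRd+Flush  M[L1]=35
step 10: P0: store L0 := 32  ⟶  MI  (L0)  txn=BusUpgr  M[L0]=46
step 11: P1: store L2 := 65  ⟶  IM  (L2)  txn=BusRdX  M[L2]=90
step 12: P0: store L2 := 35  ⟶  MI  (L2)  txn=BusRdX+Flush  M[L2]=65
step 13: P1: load  L0  ⟶  SS  (L0)  txn=BusRd+Flush  M[L0]=32
step 14: P1: load  L0  ⟶  SS  (L0)  txn=∅  M[L0]=32
step 15: P0: load  L2  ⟶  MI  (L2)  txn=∅  M[L2]=65
step 16: P1: load  L2  ⟶  SS  (L2)  txn=BusRd+Flush  M[L2]=35
step 17: P1: load  L2  ⟶  SS  (L2)  txn=∅  M[L2]=35
step 18: P0: store L2 := 92  ⟶  MI  (L2)  txn=BusUpgr  M[L2]=35
step 19: P1: store L0 := 48  ⟶  IM  (L0)  txn=BusUpgr  M[L0]=32
step 20: P1: load  L1  ⟶  SS  (L1)  txn=∅  M[L1]=35
step 21: P1: load  L1  ⟶  SS  (L1)  txn=∅  M[L1]=35
step 22: P1: load  L0  ⟶  IM  (L0)  txn=∅  M[L0]=32
step 23: P0: store L1 := 36  ⟶  MI  (L1)  txn=BusUpgr  M[L1]=35
step 24: P1: load  L1  ⟶  SS  (L1)  txn=BusRd+Flush  M[L1]=36
step 25: P1: store L1 := 31  ⟶  IM  (L1)  txn=BusUpgr  M[L1]=36
step 26: P0: load  L2  ⟶  MI  (L2)  txn=∅  M[L2]=35
step 27: P1: store L2 := 82  ⟶  IM  (L2)  txn=BusRdX+Flush  M[L2]=92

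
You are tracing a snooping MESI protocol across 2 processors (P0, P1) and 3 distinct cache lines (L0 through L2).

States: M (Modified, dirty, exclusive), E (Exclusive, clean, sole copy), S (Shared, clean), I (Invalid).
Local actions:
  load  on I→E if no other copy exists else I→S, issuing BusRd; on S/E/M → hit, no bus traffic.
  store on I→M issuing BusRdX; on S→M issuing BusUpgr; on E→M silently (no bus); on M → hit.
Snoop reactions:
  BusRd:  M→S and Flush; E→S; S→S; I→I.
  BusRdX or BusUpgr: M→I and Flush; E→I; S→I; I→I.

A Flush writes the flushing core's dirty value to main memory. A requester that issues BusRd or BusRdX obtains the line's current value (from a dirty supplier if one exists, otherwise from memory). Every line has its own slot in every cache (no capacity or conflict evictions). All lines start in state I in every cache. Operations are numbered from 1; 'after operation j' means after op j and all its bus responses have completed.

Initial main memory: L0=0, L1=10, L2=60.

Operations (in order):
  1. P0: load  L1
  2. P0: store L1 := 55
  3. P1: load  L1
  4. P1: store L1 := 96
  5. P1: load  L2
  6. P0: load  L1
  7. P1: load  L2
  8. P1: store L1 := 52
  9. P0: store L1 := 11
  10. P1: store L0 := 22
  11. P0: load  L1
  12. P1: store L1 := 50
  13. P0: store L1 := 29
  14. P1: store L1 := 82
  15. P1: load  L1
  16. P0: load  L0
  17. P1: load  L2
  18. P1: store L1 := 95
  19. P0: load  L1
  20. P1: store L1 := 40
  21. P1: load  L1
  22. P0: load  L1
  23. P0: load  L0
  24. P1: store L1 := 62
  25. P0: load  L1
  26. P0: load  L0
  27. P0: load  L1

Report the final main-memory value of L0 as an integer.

memory[L0] = 22

step 1: P0: load  L1  ⟶  EI  (L1)  txn=BusRd  M[L1]=10
step 2: P0: store L1 := 55  ⟶  MI  (L1)  txn=∅  M[L1]=10
step 3: P1: load  L1  ⟶  SS  (L1)  txn=BusRd+Flush  M[L1]=55
step 4: P1: store L1 := 96  ⟶  IM  (L1)  txn=BusUpgr  M[L1]=55
step 5: P1: load  L2  ⟶  IE  (L2)  txn=BusRd  M[L2]=60
step 6: P0: load  L1  ⟶  SS  (L1)  txn=BusRd+Flush  M[L1]=96
step 7: P1: load  L2  ⟶  IE  (L2)  txn=∅  M[L2]=60
step 8: P1: store L1 := 52  ⟶  IM  (L1)  txn=BusUpgr  M[L1]=96
step 9: P0: store L1 := 11  ⟶  MI  (L1)  txn=BusRdX+Flush  M[L1]=52
step 10: P1: store L0 := 22  ⟶  IM  (L0)  txn=BusRdX  M[L0]=0
step 11: P0: load  L1  ⟶  MI  (L1)  txn=∅  M[L1]=52
step 12: P1: store L1 := 50  ⟶  IM  (L1)  txn=BusRdX+Flush  M[L1]=11
step 13: P0: store L1 := 29  ⟶  MI  (L1)  txn=BusRdX+Flush  M[L1]=50
step 14: P1: store L1 := 82  ⟶  IM  (L1)  txn=BusRdX+Flush  M[L1]=29
step 15: P1: load  L1  ⟶  IM  (L1)  txn=∅  M[L1]=29
step 16: P0: load  L0  ⟶  SS  (L0)  txn=BusRd+Flush  M[L0]=22
step 17: P1: load  L2  ⟶  IE  (L2)  txn=∅  M[L2]=60
step 18: P1: store L1 := 95  ⟶  IM  (L1)  txn=∅  M[L1]=29
step 19: P0: load  L1  ⟶  SS  (L1)  txn=BusRd+Flush  M[L1]=95
step 20: P1: store L1 := 40  ⟶  IM  (L1)  txn=BusUpgr  M[L1]=95
step 21: P1: load  L1  ⟶  IM  (L1)  txn=∅  M[L1]=95
step 22: P0: load  L1  ⟶  SS  (L1)  txn=BusRd+Flush  M[L1]=40
step 23: P0: load  L0  ⟶  SS  (L0)  txn=∅  M[L0]=22
step 24: P1: store L1 := 62  ⟶  IM  (L1)  txn=BusUpgr  M[L1]=40
step 25: P0: load  L1  ⟶  SS  (L1)  txn=BusRd+Flush  M[L1]=62
step 26: P0: load  L0  ⟶  SS  (L0)  txn=∅  M[L0]=22
step 27: P0: load  L1  ⟶  SS  (L1)  txn=∅  M[L1]=62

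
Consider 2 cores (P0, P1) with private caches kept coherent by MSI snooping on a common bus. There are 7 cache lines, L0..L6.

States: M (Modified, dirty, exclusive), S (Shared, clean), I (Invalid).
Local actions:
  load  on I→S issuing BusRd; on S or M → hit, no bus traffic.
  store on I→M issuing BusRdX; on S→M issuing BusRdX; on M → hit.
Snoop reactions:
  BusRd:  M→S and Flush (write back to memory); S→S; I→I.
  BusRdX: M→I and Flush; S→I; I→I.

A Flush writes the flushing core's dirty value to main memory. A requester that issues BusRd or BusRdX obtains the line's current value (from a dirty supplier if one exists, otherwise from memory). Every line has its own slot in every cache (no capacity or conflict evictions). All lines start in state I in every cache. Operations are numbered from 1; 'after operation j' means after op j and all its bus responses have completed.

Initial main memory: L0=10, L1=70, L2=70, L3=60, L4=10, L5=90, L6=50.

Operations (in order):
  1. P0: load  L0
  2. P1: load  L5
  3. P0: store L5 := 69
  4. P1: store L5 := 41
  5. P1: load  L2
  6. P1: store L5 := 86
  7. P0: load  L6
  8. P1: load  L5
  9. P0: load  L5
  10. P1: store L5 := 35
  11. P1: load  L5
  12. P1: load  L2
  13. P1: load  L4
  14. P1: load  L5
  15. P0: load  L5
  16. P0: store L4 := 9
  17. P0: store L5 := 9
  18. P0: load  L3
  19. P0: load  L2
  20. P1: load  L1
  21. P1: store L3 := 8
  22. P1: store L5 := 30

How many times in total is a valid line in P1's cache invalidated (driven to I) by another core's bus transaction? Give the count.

step 1: P0: load  L0  ⟶  SI  (L0)  txn=BusRd  M[L0]=10
step 2: P1: load  L5  ⟶  IS  (L5)  txn=BusRd  M[L5]=90
step 3: P0: store L5 := 69  ⟶  MI  (L5)  txn=BusRdX  M[L5]=90
step 4: P1: store L5 := 41  ⟶  IM  (L5)  txn=BusRdX+Flush  M[L5]=69
step 5: P1: load  L2  ⟶  IS  (L2)  txn=BusRd  M[L2]=70
step 6: P1: store L5 := 86  ⟶  IM  (L5)  txn=∅  M[L5]=69
step 7: P0: load  L6  ⟶  SI  (L6)  txn=BusRd  M[L6]=50
step 8: P1: load  L5  ⟶  IM  (L5)  txn=∅  M[L5]=69
step 9: P0: load  L5  ⟶  SS  (L5)  txn=BusRd+Flush  M[L5]=86
step 10: P1: store L5 := 35  ⟶  IM  (L5)  txn=BusRdX  M[L5]=86
step 11: P1: load  L5  ⟶  IM  (L5)  txn=∅  M[L5]=86
step 12: P1: load  L2  ⟶  IS  (L2)  txn=∅  M[L2]=70
step 13: P1: load  L4  ⟶  IS  (L4)  txn=BusRd  M[L4]=10
step 14: P1: load  L5  ⟶  IM  (L5)  txn=∅  M[L5]=86
step 15: P0: load  L5  ⟶  SS  (L5)  txn=BusRd+Flush  M[L5]=35
step 16: P0: store L4 := 9  ⟶  MI  (L4)  txn=BusRdX  M[L4]=10
step 17: P0: store L5 := 9  ⟶  MI  (L5)  txn=BusRdX  M[L5]=35
step 18: P0: load  L3  ⟶  SI  (L3)  txn=BusRd  M[L3]=60
step 19: P0: load  L2  ⟶  SS  (L2)  txn=BusRd  M[L2]=70
step 20: P1: load  L1  ⟶  IS  (L1)  txn=BusRd  M[L1]=70
step 21: P1: store L3 := 8  ⟶  IM  (L3)  txn=BusRdX  M[L3]=60
step 22: P1: store L5 := 30  ⟶  IM  (L5)  txn=BusRdX+Flush  M[L5]=9

invalidations = 3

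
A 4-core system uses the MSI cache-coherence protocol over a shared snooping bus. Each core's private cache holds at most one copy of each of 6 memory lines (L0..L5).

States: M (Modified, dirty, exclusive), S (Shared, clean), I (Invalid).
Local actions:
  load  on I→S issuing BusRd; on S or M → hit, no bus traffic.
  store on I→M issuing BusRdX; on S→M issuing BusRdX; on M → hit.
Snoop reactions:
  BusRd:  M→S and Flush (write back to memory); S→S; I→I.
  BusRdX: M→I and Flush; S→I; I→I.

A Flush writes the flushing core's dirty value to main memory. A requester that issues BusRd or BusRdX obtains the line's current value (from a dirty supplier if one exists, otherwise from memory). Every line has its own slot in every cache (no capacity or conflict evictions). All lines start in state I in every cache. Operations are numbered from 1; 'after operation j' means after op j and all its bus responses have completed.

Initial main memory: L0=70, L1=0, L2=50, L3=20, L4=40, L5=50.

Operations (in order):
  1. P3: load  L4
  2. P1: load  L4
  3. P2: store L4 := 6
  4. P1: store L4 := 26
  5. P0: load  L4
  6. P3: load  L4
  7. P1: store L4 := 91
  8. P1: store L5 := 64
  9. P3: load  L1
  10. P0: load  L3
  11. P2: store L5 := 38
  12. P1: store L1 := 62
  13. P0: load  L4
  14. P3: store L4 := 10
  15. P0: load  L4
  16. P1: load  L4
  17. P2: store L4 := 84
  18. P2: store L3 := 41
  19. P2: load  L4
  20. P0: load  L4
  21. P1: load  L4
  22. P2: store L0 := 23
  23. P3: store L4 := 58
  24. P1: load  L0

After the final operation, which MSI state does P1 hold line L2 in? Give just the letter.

  op1 P3: load  L4 → I/I/I/S on L4; bus BusRd; mem=40
  op2 P1: load  L4 → I/S/I/S on L4; bus BusRd; mem=40
  op3 P2: store L4 := 6 → I/I/M/I on L4; bus BusRdX; mem=40
  op4 P1: store L4 := 26 → I/M/I/I on L4; bus BusRdX Flush; mem=6
  op5 P0: load  L4 → S/S/I/I on L4; bus BusRd Flush; mem=26
  op6 P3: load  L4 → S/S/I/S on L4; bus BusRd; mem=26
  op7 P1: store L4 := 91 → I/M/I/I on L4; bus BusRdX; mem=26
  op8 P1: store L5 := 64 → I/M/I/I on L5; bus BusRdX; mem=50
  op9 P3: load  L1 → I/I/I/S on L1; bus BusRd; mem=0
  op10 P0: load  L3 → S/I/I/I on L3; bus BusRd; mem=20
  op11 P2: store L5 := 38 → I/I/M/I on L5; bus BusRdX Flush; mem=64
  op12 P1: store L1 := 62 → I/M/I/I on L1; bus BusRdX; mem=0
  op13 P0: load  L4 → S/S/I/I on L4; bus BusRd Flush; mem=91
  op14 P3: store L4 := 10 → I/I/I/M on L4; bus BusRdX; mem=91
  op15 P0: load  L4 → S/I/I/S on L4; bus BusRd Flush; mem=10
  op16 P1: load  L4 → S/S/I/S on L4; bus BusRd; mem=10
  op17 P2: store L4 := 84 → I/I/M/I on L4; bus BusRdX; mem=10
  op18 P2: store L3 := 41 → I/I/M/I on L3; bus BusRdX; mem=20
  op19 P2: load  L4 → I/I/M/I on L4; bus (none); mem=10
  op20 P0: load  L4 → S/I/S/I on L4; bus BusRd Flush; mem=84
  op21 P1: load  L4 → S/S/S/I on L4; bus BusRd; mem=84
  op22 P2: store L0 := 23 → I/I/M/I on L0; bus BusRdX; mem=70
  op23 P3: store L4 := 58 → I/I/I/M on L4; bus BusRdX; mem=84
  op24 P1: load  L0 → I/S/S/I on L0; bus BusRd Flush; mem=23

state = I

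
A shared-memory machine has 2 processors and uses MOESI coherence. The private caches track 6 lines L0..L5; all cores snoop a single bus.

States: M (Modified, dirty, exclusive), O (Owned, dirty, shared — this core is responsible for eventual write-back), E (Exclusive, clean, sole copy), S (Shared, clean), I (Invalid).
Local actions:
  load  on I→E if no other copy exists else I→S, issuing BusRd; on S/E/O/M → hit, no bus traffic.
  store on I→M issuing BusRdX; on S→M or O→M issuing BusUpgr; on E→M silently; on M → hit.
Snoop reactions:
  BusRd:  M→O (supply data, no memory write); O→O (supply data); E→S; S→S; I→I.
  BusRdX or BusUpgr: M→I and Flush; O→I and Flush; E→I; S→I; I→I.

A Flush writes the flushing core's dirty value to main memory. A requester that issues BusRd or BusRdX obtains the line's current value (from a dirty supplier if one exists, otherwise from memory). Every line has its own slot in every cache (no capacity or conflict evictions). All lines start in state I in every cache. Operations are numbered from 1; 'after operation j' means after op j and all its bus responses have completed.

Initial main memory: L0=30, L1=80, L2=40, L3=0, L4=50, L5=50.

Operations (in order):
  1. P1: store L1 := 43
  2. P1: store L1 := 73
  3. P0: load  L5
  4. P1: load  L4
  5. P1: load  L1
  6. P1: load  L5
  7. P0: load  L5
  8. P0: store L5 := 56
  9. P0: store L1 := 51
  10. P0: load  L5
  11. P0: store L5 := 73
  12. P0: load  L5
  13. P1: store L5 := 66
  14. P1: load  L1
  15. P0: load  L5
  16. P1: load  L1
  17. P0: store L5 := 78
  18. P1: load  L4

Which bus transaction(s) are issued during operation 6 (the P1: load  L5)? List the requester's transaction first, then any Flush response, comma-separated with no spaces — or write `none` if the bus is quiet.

1. P1: store L1 := 43  bus=[BusRdX]  L1: P0=I P1=M  mem[L1]=80
2. P1: store L1 := 73  bus=[-]  L1: P0=I P1=M  mem[L1]=80
3. P0: load  L5  bus=[BusRd]  L5: P0=E P1=I  mem[L5]=50
4. P1: load  L4  bus=[BusRd]  L4: P0=I P1=E  mem[L4]=50
5. P1: load  L1  bus=[-]  L1: P0=I P1=M  mem[L1]=80
6. P1: load  L5  bus=[BusRd]  L5: P0=S P1=S  mem[L5]=50
7. P0: load  L5  bus=[-]  L5: P0=S P1=S  mem[L5]=50
8. P0: store L5 := 56  bus=[BusUpgr]  L5: P0=M P1=I  mem[L5]=50
9. P0: store L1 := 51  bus=[BusRdX,Flush]  L1: P0=M P1=I  mem[L1]=73
10. P0: load  L5  bus=[-]  L5: P0=M P1=I  mem[L5]=50
11. P0: store L5 := 73  bus=[-]  L5: P0=M P1=I  mem[L5]=50
12. P0: load  L5  bus=[-]  L5: P0=M P1=I  mem[L5]=50
13. P1: store L5 := 66  bus=[BusRdX,Flush]  L5: P0=I P1=M  mem[L5]=73
14. P1: load  L1  bus=[BusRd]  L1: P0=O P1=S  mem[L1]=73
15. P0: load  L5  bus=[BusRd]  L5: P0=S P1=O  mem[L5]=73
16. P1: load  L1  bus=[-]  L1: P0=O P1=S  mem[L1]=73
17. P0: store L5 := 78  bus=[BusUpgr,Flush]  L5: P0=M P1=I  mem[L5]=66
18. P1: load  L4  bus=[-]  L4: P0=I P1=E  mem[L4]=50

bus = BusRd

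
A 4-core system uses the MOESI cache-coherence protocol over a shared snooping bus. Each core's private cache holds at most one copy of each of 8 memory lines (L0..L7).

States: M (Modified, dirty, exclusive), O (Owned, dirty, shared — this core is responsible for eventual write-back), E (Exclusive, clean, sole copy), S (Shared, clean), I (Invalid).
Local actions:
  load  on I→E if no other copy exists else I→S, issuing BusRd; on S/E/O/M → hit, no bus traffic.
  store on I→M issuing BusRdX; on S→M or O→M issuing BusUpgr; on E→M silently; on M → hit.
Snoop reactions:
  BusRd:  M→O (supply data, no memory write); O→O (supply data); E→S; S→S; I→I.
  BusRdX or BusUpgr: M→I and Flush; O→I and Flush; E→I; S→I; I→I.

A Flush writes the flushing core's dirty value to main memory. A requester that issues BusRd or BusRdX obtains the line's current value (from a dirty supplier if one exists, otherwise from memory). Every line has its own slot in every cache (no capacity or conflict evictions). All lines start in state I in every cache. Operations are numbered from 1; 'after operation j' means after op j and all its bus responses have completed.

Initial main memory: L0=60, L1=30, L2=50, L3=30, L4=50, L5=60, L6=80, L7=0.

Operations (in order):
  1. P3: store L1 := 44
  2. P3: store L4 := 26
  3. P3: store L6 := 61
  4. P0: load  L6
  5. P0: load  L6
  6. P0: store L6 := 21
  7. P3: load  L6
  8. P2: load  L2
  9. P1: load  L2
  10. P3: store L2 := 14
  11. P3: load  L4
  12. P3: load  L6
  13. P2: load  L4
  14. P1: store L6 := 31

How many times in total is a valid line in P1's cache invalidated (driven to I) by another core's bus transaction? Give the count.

1. P3: store L1 := 44  bus=[BusRdX]  L1: P0=I P1=I P2=I P3=M  mem[L1]=30
2. P3: store L4 := 26  bus=[BusRdX]  L4: P0=I P1=I P2=I P3=M  mem[L4]=50
3. P3: store L6 := 61  bus=[BusRdX]  L6: P0=I P1=I P2=I P3=M  mem[L6]=80
4. P0: load  L6  bus=[BusRd]  L6: P0=S P1=I P2=I P3=O  mem[L6]=80
5. P0: load  L6  bus=[-]  L6: P0=S P1=I P2=I P3=O  mem[L6]=80
6. P0: store L6 := 21  bus=[BusUpgr,Flush]  L6: P0=M P1=I P2=I P3=I  mem[L6]=61
7. P3: load  L6  bus=[BusRd]  L6: P0=O P1=I P2=I P3=S  mem[L6]=61
8. P2: load  L2  bus=[BusRd]  L2: P0=I P1=I P2=E P3=I  mem[L2]=50
9. P1: load  L2  bus=[BusRd]  L2: P0=I P1=S P2=S P3=I  mem[L2]=50
10. P3: store L2 := 14  bus=[BusRdX]  L2: P0=I P1=I P2=I P3=M  mem[L2]=50
11. P3: load  L4  bus=[-]  L4: P0=I P1=I P2=I P3=M  mem[L4]=50
12. P3: load  L6  bus=[-]  L6: P0=O P1=I P2=I P3=S  mem[L6]=61
13. P2: load  L4  bus=[BusRd]  L4: P0=I P1=I P2=S P3=O  mem[L4]=50
14. P1: store L6 := 31  bus=[BusRdX,Flush]  L6: P0=I P1=M P2=I P3=I  mem[L6]=21

invalidations = 1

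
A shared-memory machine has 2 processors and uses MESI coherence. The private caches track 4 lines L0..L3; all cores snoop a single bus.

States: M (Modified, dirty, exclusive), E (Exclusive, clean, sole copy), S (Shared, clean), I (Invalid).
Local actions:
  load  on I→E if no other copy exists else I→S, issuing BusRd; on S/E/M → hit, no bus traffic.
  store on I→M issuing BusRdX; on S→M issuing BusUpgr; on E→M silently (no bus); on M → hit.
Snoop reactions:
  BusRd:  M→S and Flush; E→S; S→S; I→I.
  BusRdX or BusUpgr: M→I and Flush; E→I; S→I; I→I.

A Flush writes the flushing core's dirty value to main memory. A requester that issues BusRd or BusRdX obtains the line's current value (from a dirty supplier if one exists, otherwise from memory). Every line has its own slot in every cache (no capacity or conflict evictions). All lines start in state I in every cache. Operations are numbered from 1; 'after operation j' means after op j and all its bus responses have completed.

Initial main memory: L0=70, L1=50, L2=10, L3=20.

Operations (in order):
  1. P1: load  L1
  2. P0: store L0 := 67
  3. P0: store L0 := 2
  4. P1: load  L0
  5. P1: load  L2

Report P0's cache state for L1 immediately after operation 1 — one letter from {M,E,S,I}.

state = I

[1] P1: load  L1 | P0:I, P1:E(50) | bus: BusRd
[2] P0: store L0 := 67 | P0:M(67), P1:I | bus: BusRdX
[3] P0: store L0 := 2 | P0:M(2), P1:I | bus: none
[4] P1: load  L0 | P0:S(2), P1:S(2) | bus: BusRd,Flush
[5] P1: load  L2 | P0:I, P1:E(10) | bus: BusRd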